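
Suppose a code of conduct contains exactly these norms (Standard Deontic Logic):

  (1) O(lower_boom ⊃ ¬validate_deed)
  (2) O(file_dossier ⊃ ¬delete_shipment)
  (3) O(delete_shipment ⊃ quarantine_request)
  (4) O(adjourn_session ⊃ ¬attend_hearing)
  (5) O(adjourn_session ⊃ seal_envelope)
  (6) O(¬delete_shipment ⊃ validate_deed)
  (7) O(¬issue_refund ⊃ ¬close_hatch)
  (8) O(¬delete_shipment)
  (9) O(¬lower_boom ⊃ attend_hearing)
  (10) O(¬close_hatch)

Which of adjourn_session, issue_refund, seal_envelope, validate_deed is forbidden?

adjourn_session

Premise 8 states O(¬delete_shipment) outright.
With premise 6, O(¬delete_shipment ⊃ validate_deed), the K-axiom yields O(validate_deed).
Premise 1, O(lower_boom ⊃ ¬validate_deed), contraposes to O(validate_deed ⊃ ¬lower_boom); with O(validate_deed) we get O(¬lower_boom).
From O(¬lower_boom) and premise 9, O(¬lower_boom ⊃ attend_hearing), we obtain O(attend_hearing).
The contrapositive of premise 4 (O(adjourn_session ⊃ ¬attend_hearing)) is O(attend_hearing ⊃ ¬adjourn_session), and O(attend_hearing) is already established, so O(¬adjourn_session).
So O(¬adjourn_session) holds, i.e. adjourn_session is forbidden. None of the other listed options is forbidden under the premises.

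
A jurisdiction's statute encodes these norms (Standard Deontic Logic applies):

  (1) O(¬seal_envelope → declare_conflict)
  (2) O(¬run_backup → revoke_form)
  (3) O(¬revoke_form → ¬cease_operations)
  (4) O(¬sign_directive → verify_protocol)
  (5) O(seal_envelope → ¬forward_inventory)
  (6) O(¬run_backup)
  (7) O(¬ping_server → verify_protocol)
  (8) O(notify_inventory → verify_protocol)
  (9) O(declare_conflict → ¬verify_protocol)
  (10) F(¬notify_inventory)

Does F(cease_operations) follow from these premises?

Premise 3 is O(¬revoke_form → ¬cease_operations), but O(¬revoke_form) is not derivable from the premises, so it does not yield O(¬cease_operations).
No other premise forces O(¬cease_operations). An ideal world satisfying every premise can still have cease_operations true, so F(cease_operations) is not derivable.

No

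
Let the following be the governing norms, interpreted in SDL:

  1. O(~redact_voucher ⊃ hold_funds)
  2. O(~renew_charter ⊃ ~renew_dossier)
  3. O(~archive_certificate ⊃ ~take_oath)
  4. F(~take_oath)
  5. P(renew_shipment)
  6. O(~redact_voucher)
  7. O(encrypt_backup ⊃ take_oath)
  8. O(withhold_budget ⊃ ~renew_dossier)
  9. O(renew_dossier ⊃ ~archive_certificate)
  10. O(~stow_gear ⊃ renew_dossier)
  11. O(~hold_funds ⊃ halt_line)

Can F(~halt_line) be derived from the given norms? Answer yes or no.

Premise 11 is O(~hold_funds ⊃ halt_line), but O(~hold_funds) is not derivable from the premises, so it does not yield O(halt_line).
No other premise forces O(halt_line). An ideal world satisfying every premise can still have ~halt_line true, so F(~halt_line) is not derivable.

No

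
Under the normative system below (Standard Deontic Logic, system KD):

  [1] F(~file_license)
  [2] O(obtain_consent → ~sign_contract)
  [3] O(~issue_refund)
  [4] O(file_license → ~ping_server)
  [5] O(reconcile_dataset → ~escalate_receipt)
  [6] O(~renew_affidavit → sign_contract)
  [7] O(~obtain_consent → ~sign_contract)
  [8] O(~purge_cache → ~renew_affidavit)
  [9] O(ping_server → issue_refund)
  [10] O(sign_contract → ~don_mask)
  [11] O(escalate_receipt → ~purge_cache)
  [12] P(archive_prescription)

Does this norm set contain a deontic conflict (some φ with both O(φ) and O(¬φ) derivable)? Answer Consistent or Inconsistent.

Premise 9 is O(ping_server → issue_refund), but O(ping_server) is not derivable from the premises, so it does not yield O(issue_refund).
So O(issue_refund) is not derivable, and the apparent clash with O(~issue_refund) does not arise.
A world satisfying every obligation exists (e.g. archive_prescription=false, don_mask=false, escalate_receipt=false, file_license=true, issue_refund=false, obtain_consent=false, ping_server=false, purge_cache=true, reconcile_dataset=false, renew_affidavit=true, sign_contract=false); no atom is both obligatory and forbidden, so the set is consistent.

Consistent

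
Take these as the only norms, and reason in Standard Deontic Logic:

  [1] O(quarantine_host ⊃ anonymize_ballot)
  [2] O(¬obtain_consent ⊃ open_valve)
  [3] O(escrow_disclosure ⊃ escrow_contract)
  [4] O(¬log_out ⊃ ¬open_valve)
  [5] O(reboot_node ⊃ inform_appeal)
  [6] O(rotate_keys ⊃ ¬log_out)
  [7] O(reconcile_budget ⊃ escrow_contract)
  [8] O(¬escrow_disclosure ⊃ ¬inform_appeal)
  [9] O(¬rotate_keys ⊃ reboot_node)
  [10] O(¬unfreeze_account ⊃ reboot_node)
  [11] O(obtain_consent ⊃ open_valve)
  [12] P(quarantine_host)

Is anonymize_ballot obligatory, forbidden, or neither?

Premise 1 is O(quarantine_host ⊃ anonymize_ballot), but O(quarantine_host) is not derivable from the premises (the permission P(quarantine_host) asserts only ¬O(¬quarantine_host), not O(quarantine_host)), so it does not yield O(anonymize_ballot).
No premise or chain of K-axiom applications forces O(anonymize_ballot), and none forces O(¬anonymize_ballot). So anonymize_ballot is neither obligatory nor forbidden under these norms.

Neither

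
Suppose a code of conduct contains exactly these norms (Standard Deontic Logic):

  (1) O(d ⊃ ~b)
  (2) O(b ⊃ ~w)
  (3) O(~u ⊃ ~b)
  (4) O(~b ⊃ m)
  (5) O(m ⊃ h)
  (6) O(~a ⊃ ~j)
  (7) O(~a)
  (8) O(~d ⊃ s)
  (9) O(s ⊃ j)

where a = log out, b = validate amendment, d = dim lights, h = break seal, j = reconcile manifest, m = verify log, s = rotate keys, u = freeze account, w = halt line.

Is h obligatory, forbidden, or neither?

From premise 7 we have O(~a).
Premise 6 is O(~a ⊃ ~j); since O(~a), deontic closure gives O(~j).
The contrapositive of premise 9 (O(s ⊃ j)) is O(~j ⊃ ~s), and O(~j) is already established, so O(~s).
The contrapositive of premise 8 (O(~d ⊃ s)) is O(~s ⊃ d), and O(~s) is already established, so O(d).
With premise 1, O(d ⊃ ~b), the K-axiom yields O(~b).
Applying K to premise 4 (O(~b ⊃ m)) and O(~b) yields O(m).
From O(m) and premise 5, O(m ⊃ h), we obtain O(h).
Premises 2, 3 do not contribute to this derivation.
Hence h is obligatory.

Obligatory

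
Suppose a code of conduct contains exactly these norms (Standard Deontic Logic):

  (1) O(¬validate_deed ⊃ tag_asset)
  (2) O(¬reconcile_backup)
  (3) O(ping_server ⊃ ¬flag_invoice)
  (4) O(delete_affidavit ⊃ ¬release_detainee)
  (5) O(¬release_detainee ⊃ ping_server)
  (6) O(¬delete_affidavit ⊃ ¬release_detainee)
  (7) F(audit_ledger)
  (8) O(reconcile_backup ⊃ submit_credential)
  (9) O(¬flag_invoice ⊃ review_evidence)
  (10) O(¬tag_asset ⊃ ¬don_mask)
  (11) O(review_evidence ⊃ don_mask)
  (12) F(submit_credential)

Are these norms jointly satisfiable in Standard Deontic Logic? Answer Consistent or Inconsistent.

Consistent

Premise 8 is O(reconcile_backup ⊃ submit_credential), but O(reconcile_backup) is not derivable from the premises, so it does not yield O(submit_credential).
So O(submit_credential) is not derivable, and the apparent clash with O(¬submit_credential) does not arise.
A world satisfying every obligation exists (e.g. audit_ledger=false, delete_affidavit=false, don_mask=true, flag_invoice=false, ping_server=true, reconcile_backup=false, release_detainee=false, review_evidence=true, submit_credential=false, tag_asset=true, validate_deed=false); no atom is both obligatory and forbidden, so the set is consistent.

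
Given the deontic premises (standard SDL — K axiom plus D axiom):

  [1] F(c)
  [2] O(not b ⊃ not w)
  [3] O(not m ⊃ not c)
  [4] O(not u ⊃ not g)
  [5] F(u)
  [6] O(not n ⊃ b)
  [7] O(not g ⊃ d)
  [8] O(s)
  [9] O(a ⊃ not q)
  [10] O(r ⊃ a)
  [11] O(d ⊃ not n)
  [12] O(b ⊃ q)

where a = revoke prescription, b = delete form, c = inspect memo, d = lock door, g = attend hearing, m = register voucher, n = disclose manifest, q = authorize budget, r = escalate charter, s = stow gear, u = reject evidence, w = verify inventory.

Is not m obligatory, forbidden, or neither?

Premise 3 is O(not m ⊃ not c); even if O(not c) held, inferring O(not m) would be affirming the consequent — invalid.
No premise or chain of K-axiom applications forces O(not m), and none forces O(m). So not m is neither obligatory nor forbidden under these norms.

Neither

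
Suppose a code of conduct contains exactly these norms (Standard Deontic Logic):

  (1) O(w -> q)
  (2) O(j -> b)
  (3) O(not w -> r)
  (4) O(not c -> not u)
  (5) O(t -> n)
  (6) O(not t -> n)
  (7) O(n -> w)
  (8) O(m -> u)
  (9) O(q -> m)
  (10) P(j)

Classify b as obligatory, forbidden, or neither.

Neither

Premise 2 is O(j -> b), but O(j) is not derivable from the premises (the permission P(j) asserts only not O(not j), not O(j)), so it does not yield O(b).
No premise or chain of K-axiom applications forces O(b), and none forces O(not b). So b is neither obligatory nor forbidden under these norms.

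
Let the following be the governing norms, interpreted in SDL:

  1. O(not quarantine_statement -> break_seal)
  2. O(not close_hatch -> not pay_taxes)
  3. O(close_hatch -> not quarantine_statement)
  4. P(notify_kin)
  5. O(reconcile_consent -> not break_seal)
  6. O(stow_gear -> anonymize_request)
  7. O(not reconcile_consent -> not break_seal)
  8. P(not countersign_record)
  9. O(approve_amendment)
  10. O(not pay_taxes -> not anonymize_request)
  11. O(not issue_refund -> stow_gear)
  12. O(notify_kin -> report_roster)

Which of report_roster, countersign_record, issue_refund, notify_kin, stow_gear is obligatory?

issue_refund

Premises 5 and 7 cover both cases: O(reconcile_consent -> not break_seal) and O(not reconcile_consent -> not break_seal). Since reconcile_consent ∨ not reconcile_consent is a tautology, O(not break_seal) follows.
Premise 1 is O(not quarantine_statement -> break_seal); contrapositively O(not break_seal -> quarantine_statement). Since O(not break_seal) holds, K gives O(quarantine_statement).
Premise 3 is O(close_hatch -> not quarantine_statement); contrapositively O(quarantine_statement -> not close_hatch). Since O(quarantine_statement) holds, K gives O(not close_hatch).
From O(not close_hatch) and premise 2, O(not close_hatch -> not pay_taxes), we obtain O(not pay_taxes).
Premise 10 is O(not pay_taxes -> not anonymize_request); since O(not pay_taxes), deontic closure gives O(not anonymize_request).
The contrapositive of premise 6 (O(stow_gear -> anonymize_request)) is O(not anonymize_request -> not stow_gear), and O(not anonymize_request) is already established, so O(not stow_gear).
Premise 11, O(not issue_refund -> stow_gear), contraposes to O(not stow_gear -> issue_refund); with O(not stow_gear) we get O(issue_refund).
So O(issue_refund) holds — issue_refund is obligatory. None of the other listed options is made obligatory by any chain of premises.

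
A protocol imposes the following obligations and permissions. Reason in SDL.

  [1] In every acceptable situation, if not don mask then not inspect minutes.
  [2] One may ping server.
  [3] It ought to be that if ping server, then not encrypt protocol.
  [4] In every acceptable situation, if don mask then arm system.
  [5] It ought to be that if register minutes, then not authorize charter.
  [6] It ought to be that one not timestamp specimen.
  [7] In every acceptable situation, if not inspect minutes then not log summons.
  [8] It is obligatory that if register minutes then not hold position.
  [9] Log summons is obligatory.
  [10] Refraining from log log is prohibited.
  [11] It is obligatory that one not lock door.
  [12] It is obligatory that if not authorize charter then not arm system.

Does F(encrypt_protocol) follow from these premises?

No

Premise 3 is O(ping_server → ¬encrypt_protocol), but O(ping_server) is not derivable from the premises (the permission P(ping_server) asserts only ¬O(¬ping_server), not O(ping_server)), so it does not yield O(¬encrypt_protocol).
No other premise forces O(¬encrypt_protocol). An ideal world satisfying every premise can still have encrypt_protocol true, so F(encrypt_protocol) is not derivable.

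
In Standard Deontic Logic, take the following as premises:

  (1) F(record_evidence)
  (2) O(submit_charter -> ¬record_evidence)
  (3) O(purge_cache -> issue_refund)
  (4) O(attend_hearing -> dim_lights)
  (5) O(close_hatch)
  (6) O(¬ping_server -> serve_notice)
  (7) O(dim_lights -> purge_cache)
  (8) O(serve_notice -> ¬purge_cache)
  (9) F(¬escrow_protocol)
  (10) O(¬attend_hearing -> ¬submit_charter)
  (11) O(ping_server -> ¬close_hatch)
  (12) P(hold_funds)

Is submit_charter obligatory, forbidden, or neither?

Premise 5 gives O(close_hatch).
The contrapositive of premise 11 (O(ping_server -> ¬close_hatch)) is O(close_hatch -> ¬ping_server), and O(close_hatch) is already established, so O(¬ping_server).
Applying K to premise 6 (O(¬ping_server -> serve_notice)) and O(¬ping_server) yields O(serve_notice).
Premise 8 is O(serve_notice -> ¬purge_cache); since O(serve_notice), deontic closure gives O(¬purge_cache).
Premise 7 is O(dim_lights -> purge_cache); contrapositively O(¬purge_cache -> ¬dim_lights). Since O(¬purge_cache) holds, K gives O(¬dim_lights).
Premise 4 is O(attend_hearing -> dim_lights); contrapositively O(¬dim_lights -> ¬attend_hearing). Since O(¬dim_lights) holds, K gives O(¬attend_hearing).
Premise 10 is O(¬attend_hearing -> ¬submit_charter); since O(¬attend_hearing), deontic closure gives O(¬submit_charter).
Premises 1, 2, 3, 9, 12 do not contribute to this derivation.
Thus O(¬submit_charter), which is F(submit_charter): submit_charter is forbidden.

Forbidden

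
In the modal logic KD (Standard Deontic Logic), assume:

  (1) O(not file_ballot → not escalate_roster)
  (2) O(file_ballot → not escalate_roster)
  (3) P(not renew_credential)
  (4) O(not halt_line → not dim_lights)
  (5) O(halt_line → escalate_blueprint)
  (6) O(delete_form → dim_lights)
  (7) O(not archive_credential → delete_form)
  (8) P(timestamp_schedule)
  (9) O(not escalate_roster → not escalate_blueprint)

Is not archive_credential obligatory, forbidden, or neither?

Forbidden

Premises 2 and 1 cover both cases: O(file_ballot → not escalate_roster) and O(not file_ballot → not escalate_roster). Since file_ballot ∨ not file_ballot is a tautology, O(not escalate_roster) follows.
Premise 9 is O(not escalate_roster → not escalate_blueprint); since O(not escalate_roster), deontic closure gives O(not escalate_blueprint).
Premise 5, O(halt_line → escalate_blueprint), contraposes to O(not escalate_blueprint → not halt_line); with O(not escalate_blueprint) we get O(not halt_line).
Applying K to premise 4 (O(not halt_line → not dim_lights)) and O(not halt_line) yields O(not dim_lights).
Premise 6 is O(delete_form → dim_lights); contrapositively O(not dim_lights → not delete_form). Since O(not dim_lights) holds, K gives O(not delete_form).
Premise 7 is O(not archive_credential → delete_form); contrapositively O(not delete_form → archive_credential). Since O(not delete_form) holds, K gives O(archive_credential).
Premises 3, 8 do not contribute to this derivation.
Thus O(archive_credential), which is F(not archive_credential): not archive_credential is forbidden.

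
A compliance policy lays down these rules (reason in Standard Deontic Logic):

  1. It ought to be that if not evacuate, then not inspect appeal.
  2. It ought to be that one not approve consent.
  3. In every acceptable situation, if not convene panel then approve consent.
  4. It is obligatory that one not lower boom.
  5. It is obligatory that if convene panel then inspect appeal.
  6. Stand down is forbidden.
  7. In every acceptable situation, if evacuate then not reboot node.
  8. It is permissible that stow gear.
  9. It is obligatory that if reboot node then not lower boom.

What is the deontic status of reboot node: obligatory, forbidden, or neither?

Forbidden

Premise 2 gives O(¬approve_consent).
The contrapositive of premise 3 (O(¬convene_panel → approve_consent)) is O(¬approve_consent → convene_panel), and O(¬approve_consent) is already established, so O(convene_panel).
Applying K to premise 5 (O(convene_panel → inspect_appeal)) and O(convene_panel) yields O(inspect_appeal).
Premise 1 is O(¬evacuate → ¬inspect_appeal); contrapositively O(inspect_appeal → evacuate). Since O(inspect_appeal) holds, K gives O(evacuate).
Premise 7 is O(evacuate → ¬reboot_node); since O(evacuate), deontic closure gives O(¬reboot_node).
Premises 4, 6, 8, 9 do not contribute to this derivation.
Thus O(¬reboot_node), which is F(reboot_node): reboot_node is forbidden.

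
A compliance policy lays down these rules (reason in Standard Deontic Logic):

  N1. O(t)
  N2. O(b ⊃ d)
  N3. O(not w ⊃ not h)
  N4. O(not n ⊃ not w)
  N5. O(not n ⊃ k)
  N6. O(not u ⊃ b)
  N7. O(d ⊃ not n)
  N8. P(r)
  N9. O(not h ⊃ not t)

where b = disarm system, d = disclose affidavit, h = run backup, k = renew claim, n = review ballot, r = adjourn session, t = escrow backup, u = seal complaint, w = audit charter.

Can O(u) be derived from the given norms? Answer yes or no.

Yes

Premise 1 states O(t) outright.
Premise 9, O(not h ⊃ not t), contraposes to O(t ⊃ h); with O(t) we get O(h).
Premise 3 is O(not w ⊃ not h); contrapositively O(h ⊃ w). Since O(h) holds, K gives O(w).
Premise 4 is O(not n ⊃ not w); contrapositively O(w ⊃ n). Since O(w) holds, K gives O(n).
The contrapositive of premise 7 (O(d ⊃ not n)) is O(n ⊃ not d), and O(n) is already established, so O(not d).
Premise 2, O(b ⊃ d), contraposes to O(not d ⊃ not b); with O(not d) we get O(not b).
Premise 6, O(not u ⊃ b), contraposes to O(not b ⊃ u); with O(not b) we get O(u).
Premises 5, 8 do not contribute to this derivation.
So O(u) follows.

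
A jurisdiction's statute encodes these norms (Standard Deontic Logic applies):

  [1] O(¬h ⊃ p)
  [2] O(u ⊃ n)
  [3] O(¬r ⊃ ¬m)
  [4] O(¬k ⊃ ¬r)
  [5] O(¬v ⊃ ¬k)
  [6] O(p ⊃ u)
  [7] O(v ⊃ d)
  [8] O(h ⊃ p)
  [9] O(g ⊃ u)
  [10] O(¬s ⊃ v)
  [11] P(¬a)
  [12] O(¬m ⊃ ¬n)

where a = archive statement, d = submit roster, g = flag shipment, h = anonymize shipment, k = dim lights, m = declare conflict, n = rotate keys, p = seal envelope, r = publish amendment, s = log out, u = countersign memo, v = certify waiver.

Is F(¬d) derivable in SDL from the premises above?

Yes

Premises 1 and 8 are O(¬h ⊃ p) and O(h ⊃ p); every ideal world satisfies ¬h or h, so in either case p holds — hence O(p).
From O(p) and premise 6, O(p ⊃ u), we obtain O(u).
With premise 2, O(u ⊃ n), the K-axiom yields O(n).
The contrapositive of premise 12 (O(¬m ⊃ ¬n)) is O(n ⊃ m), and O(n) is already established, so O(m).
Premise 3 is O(¬r ⊃ ¬m); contrapositively O(m ⊃ r). Since O(m) holds, K gives O(r).
The contrapositive of premise 4 (O(¬k ⊃ ¬r)) is O(r ⊃ k), and O(r) is already established, so O(k).
The contrapositive of premise 5 (O(¬v ⊃ ¬k)) is O(k ⊃ v), and O(k) is already established, so O(v).
With premise 7, O(v ⊃ d), the K-axiom yields O(d).
Premises 9, 10, 11 do not contribute to this derivation.
So O(d) holds, i.e. F(¬d). The claim follows.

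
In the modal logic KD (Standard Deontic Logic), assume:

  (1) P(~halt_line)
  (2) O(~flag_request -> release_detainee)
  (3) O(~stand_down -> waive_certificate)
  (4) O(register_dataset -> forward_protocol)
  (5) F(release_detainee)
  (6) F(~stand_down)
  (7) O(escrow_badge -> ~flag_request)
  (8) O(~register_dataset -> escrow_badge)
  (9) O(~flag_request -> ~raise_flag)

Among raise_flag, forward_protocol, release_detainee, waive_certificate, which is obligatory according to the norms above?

forward_protocol

F(release_detainee) at premise 5 means O(~release_detainee).
Premise 2, O(~flag_request -> release_detainee), contraposes to O(~release_detainee -> flag_request); with O(~release_detainee) we get O(flag_request).
Premise 7, O(escrow_badge -> ~flag_request), contraposes to O(flag_request -> ~escrow_badge); with O(flag_request) we get O(~escrow_badge).
Premise 8, O(~register_dataset -> escrow_badge), contraposes to O(~escrow_badge -> register_dataset); with O(~escrow_badge) we get O(register_dataset).
Premise 4 is O(register_dataset -> forward_protocol); since O(register_dataset), deontic closure gives O(forward_protocol).
So O(forward_protocol) holds — forward_protocol is obligatory. None of the other listed options is made obligatory by any chain of premises.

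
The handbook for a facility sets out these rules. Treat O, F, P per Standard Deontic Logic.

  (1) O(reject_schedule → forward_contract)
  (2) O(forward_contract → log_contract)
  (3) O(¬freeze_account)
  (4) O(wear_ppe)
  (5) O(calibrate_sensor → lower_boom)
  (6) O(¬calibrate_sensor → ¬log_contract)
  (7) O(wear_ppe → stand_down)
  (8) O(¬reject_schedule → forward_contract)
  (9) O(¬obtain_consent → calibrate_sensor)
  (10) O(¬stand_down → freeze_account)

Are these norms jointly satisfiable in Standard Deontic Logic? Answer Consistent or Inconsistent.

Premise 10 is O(¬stand_down → freeze_account), but O(¬stand_down) is not derivable from the premises, so it does not yield O(freeze_account).
So O(freeze_account) is not derivable, and the apparent clash with O(¬freeze_account) does not arise.
A world satisfying every obligation exists (e.g. calibrate_sensor=true, forward_contract=true, freeze_account=false, log_contract=true, lower_boom=true, obtain_consent=false, reject_schedule=false, stand_down=true, wear_ppe=true); no atom is both obligatory and forbidden, so the set is consistent.

Consistent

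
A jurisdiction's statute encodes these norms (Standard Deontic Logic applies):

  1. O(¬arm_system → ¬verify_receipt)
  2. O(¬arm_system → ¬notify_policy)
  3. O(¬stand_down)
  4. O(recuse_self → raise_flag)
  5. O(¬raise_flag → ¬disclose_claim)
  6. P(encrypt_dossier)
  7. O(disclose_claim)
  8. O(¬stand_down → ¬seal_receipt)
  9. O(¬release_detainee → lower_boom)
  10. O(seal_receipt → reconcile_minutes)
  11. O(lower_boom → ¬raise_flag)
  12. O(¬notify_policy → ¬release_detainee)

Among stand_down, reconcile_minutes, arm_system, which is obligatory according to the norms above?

arm_system

Premise 7 states O(disclose_claim) outright.
The contrapositive of premise 5 (O(¬raise_flag → ¬disclose_claim)) is O(disclose_claim → raise_flag), and O(disclose_claim) is already established, so O(raise_flag).
The contrapositive of premise 11 (O(lower_boom → ¬raise_flag)) is O(raise_flag → ¬lower_boom), and O(raise_flag) is already established, so O(¬lower_boom).
The contrapositive of premise 9 (O(¬release_detainee → lower_boom)) is O(¬lower_boom → release_detainee), and O(¬lower_boom) is already established, so O(release_detainee).
Premise 12, O(¬notify_policy → ¬release_detainee), contraposes to O(release_detainee → notify_policy); with O(release_detainee) we get O(notify_policy).
Premise 2 is O(¬arm_system → ¬notify_policy); contrapositively O(notify_policy → arm_system). Since O(notify_policy) holds, K gives O(arm_system).
So O(arm_system) holds — arm_system is obligatory. None of the other listed options is made obligatory by any chain of premises.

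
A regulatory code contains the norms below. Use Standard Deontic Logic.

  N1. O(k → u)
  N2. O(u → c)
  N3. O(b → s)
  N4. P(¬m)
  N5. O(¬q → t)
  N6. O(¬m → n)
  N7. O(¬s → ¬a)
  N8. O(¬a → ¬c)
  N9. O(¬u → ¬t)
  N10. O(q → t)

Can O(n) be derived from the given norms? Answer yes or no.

No

Premise 6 is O(¬m → n), but O(¬m) is not derivable from the premises (the permission P(¬m) asserts only ¬O(m), not O(¬m)), so it does not yield O(n).
No other premise forces O(n). An ideal world satisfying every premise can still have n false, so O(n) is not derivable.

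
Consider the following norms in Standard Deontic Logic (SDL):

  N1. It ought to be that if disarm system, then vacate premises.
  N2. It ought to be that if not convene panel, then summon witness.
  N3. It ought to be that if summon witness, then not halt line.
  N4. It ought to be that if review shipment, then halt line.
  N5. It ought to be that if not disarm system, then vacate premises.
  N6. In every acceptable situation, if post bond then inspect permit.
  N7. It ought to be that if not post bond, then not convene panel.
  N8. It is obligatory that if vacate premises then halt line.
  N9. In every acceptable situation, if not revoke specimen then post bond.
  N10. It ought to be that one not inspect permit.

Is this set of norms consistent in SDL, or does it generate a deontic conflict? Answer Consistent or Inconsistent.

Inconsistent

By case analysis on ¬disarm_system: premise 5 gives O(¬disarm_system → vacate_premises) and premise 1 gives O(disarm_system → vacate_premises), so O(vacate_premises) either way.
With premise 8, O(vacate_premises → halt_line), the K-axiom yields O(halt_line).
Premise 3 is O(summon_witness → ¬halt_line); contrapositively O(halt_line → ¬summon_witness). Since O(halt_line) holds, K gives O(¬summon_witness).
Premise 2, O(¬convene_panel → summon_witness), contraposes to O(¬summon_witness → convene_panel); with O(¬summon_witness) we get O(convene_panel).
Premise 7 is O(¬post_bond → ¬convene_panel); contrapositively O(convene_panel → post_bond). Since O(convene_panel) holds, K gives O(post_bond).
From O(post_bond) and premise 6, O(post_bond → inspect_permit), we obtain O(inspect_permit).
Yet premise 10 states O(¬inspect_permit).
We now have both O(inspect_permit) and O(¬inspect_permit) — inspect_permit is simultaneously obligatory and forbidden, violating the D-axiom.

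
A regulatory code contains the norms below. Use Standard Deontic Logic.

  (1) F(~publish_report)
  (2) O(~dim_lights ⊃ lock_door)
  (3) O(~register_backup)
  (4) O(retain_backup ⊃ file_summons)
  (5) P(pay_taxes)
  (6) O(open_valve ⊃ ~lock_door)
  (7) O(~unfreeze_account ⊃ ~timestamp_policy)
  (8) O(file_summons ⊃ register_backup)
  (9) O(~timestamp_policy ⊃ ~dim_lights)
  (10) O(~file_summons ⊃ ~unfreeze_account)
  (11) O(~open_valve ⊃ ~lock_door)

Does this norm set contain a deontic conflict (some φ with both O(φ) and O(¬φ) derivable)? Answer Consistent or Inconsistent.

Premises 11 and 6 cover both cases: O(~open_valve ⊃ ~lock_door) and O(open_valve ⊃ ~lock_door). Since ~open_valve ∨ open_valve is a tautology, O(~lock_door) follows.
Premise 2 is O(~dim_lights ⊃ lock_door); contrapositively O(~lock_door ⊃ dim_lights). Since O(~lock_door) holds, K gives O(dim_lights).
Premise 9, O(~timestamp_policy ⊃ ~dim_lights), contraposes to O(dim_lights ⊃ timestamp_policy); with O(dim_lights) we get O(timestamp_policy).
Premise 7, O(~unfreeze_account ⊃ ~timestamp_policy), contraposes to O(timestamp_policy ⊃ unfreeze_account); with O(timestamp_policy) we get O(unfreeze_account).
The contrapositive of premise 10 (O(~file_summons ⊃ ~unfreeze_account)) is O(unfreeze_account ⊃ file_summons), and O(unfreeze_account) is already established, so O(file_summons).
With premise 8, O(file_summons ⊃ register_backup), the K-axiom yields O(register_backup).
But premise 3 directly asserts O(~register_backup).
We now have both O(register_backup) and O(~register_backup) — register_backup is simultaneously obligatory and forbidden, violating the D-axiom.

Inconsistent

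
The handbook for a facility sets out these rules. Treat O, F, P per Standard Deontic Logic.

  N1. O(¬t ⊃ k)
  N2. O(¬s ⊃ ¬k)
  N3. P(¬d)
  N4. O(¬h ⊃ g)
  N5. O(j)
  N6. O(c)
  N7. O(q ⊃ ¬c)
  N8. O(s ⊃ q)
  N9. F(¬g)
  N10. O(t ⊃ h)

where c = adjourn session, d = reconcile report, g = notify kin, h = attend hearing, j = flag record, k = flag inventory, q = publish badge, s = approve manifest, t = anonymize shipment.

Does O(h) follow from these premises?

Yes

Premise 6 gives O(c).
Premise 7 is O(q ⊃ ¬c); contrapositively O(c ⊃ ¬q). Since O(c) holds, K gives O(¬q).
Premise 8, O(s ⊃ q), contraposes to O(¬q ⊃ ¬s); with O(¬q) we get O(¬s).
Applying K to premise 2 (O(¬s ⊃ ¬k)) and O(¬s) yields O(¬k).
Premise 1, O(¬t ⊃ k), contraposes to O(¬k ⊃ t); with O(¬k) we get O(t).
Applying K to premise 10 (O(t ⊃ h)) and O(t) yields O(h).
Premises 3, 4, 5, 9 do not contribute to this derivation.
So O(h) follows.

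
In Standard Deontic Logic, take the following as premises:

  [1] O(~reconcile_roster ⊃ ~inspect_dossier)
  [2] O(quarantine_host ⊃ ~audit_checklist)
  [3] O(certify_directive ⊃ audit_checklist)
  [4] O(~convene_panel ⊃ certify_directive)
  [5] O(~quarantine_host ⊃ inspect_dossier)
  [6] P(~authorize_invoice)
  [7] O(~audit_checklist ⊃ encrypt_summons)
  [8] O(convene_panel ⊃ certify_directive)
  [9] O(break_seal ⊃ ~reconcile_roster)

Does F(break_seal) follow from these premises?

Yes

Premises 4 and 8 cover both cases: O(~convene_panel ⊃ certify_directive) and O(convene_panel ⊃ certify_directive). Since ~convene_panel ∨ convene_panel is a tautology, O(certify_directive) follows.
With premise 3, O(certify_directive ⊃ audit_checklist), the K-axiom yields O(audit_checklist).
The contrapositive of premise 2 (O(quarantine_host ⊃ ~audit_checklist)) is O(audit_checklist ⊃ ~quarantine_host), and O(audit_checklist) is already established, so O(~quarantine_host).
With premise 5, O(~quarantine_host ⊃ inspect_dossier), the K-axiom yields O(inspect_dossier).
Premise 1, O(~reconcile_roster ⊃ ~inspect_dossier), contraposes to O(inspect_dossier ⊃ reconcile_roster); with O(inspect_dossier) we get O(reconcile_roster).
Premise 9, O(break_seal ⊃ ~reconcile_roster), contraposes to O(reconcile_roster ⊃ ~break_seal); with O(reconcile_roster) we get O(~break_seal).
Premises 6, 7 do not contribute to this derivation.
So O(~break_seal) holds, i.e. F(break_seal). The claim follows.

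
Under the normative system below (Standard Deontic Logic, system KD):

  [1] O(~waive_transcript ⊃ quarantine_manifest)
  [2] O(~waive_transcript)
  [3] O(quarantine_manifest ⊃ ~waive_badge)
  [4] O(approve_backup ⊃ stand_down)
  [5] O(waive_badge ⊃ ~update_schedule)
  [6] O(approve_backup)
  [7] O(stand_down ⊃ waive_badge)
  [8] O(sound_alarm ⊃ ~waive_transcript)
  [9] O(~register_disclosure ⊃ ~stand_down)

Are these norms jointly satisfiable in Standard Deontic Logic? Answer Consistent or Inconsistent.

Inconsistent

Premise 2 states O(~waive_transcript) outright.
With premise 1, O(~waive_transcript ⊃ quarantine_manifest), the K-axiom yields O(quarantine_manifest).
With premise 3, O(quarantine_manifest ⊃ ~waive_badge), the K-axiom yields O(~waive_badge).
Premise 7, O(stand_down ⊃ waive_badge), contraposes to O(~waive_badge ⊃ ~stand_down); with O(~waive_badge) we get O(~stand_down).
The contrapositive of premise 4 (O(approve_backup ⊃ stand_down)) is O(~stand_down ⊃ ~approve_backup), and O(~stand_down) is already established, so O(~approve_backup).
However, premise 6 gives O(approve_backup).
We now have both O(~approve_backup) and O(approve_backup) — approve_backup is simultaneously obligatory and forbidden, violating the D-axiom.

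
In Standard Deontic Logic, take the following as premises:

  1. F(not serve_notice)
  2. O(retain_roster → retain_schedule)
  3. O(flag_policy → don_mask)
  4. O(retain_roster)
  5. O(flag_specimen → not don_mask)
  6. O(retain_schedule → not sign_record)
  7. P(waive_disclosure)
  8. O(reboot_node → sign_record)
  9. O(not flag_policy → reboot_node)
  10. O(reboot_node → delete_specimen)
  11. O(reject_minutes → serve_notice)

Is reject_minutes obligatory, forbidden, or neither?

Neither

Premise 11 is O(reject_minutes → serve_notice); even if O(serve_notice) held, inferring O(reject_minutes) would be affirming the consequent — invalid.
No premise or chain of K-axiom applications forces O(reject_minutes), and none forces O(not reject_minutes). So reject_minutes is neither obligatory nor forbidden under these norms.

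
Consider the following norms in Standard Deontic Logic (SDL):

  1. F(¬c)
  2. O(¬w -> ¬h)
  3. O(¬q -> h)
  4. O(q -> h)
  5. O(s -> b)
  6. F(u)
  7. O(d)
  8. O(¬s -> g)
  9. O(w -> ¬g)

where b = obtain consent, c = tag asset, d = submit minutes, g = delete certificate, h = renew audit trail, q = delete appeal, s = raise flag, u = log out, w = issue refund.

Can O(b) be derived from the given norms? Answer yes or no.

Yes

Premises 3 and 4 are O(¬q -> h) and O(q -> h); every ideal world satisfies ¬q or q, so in either case h holds — hence O(h).
The contrapositive of premise 2 (O(¬w -> ¬h)) is O(h -> w), and O(h) is already established, so O(w).
From O(w) and premise 9, O(w -> ¬g), we obtain O(¬g).
Premise 8 is O(¬s -> g); contrapositively O(¬g -> s). Since O(¬g) holds, K gives O(s).
Applying K to premise 5 (O(s -> b)) and O(s) yields O(b).
Premises 1, 6, 7 do not contribute to this derivation.
So O(b) follows.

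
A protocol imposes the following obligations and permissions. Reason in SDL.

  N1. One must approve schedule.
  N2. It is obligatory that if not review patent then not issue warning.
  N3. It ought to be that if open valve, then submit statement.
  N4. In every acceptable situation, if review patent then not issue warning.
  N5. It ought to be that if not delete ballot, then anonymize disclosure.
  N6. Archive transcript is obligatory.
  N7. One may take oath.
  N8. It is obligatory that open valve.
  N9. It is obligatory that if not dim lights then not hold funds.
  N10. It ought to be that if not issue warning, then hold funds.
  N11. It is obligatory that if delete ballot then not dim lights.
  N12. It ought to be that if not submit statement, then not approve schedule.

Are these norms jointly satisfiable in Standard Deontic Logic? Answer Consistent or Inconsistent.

Consistent

Premise 12 is O(¬submit_statement → ¬approve_schedule), but O(¬submit_statement) is not derivable from the premises, so it does not yield O(¬approve_schedule).
So O(¬approve_schedule) is not derivable, and the apparent clash with O(approve_schedule) does not arise.
A world satisfying every obligation exists (e.g. anonymize_disclosure=true, approve_schedule=true, archive_transcript=true, delete_ballot=false, dim_lights=true, hold_funds=true, issue_warning=false, open_valve=true, review_patent=false, submit_statement=true, take_oath=false); no atom is both obligatory and forbidden, so the set is consistent.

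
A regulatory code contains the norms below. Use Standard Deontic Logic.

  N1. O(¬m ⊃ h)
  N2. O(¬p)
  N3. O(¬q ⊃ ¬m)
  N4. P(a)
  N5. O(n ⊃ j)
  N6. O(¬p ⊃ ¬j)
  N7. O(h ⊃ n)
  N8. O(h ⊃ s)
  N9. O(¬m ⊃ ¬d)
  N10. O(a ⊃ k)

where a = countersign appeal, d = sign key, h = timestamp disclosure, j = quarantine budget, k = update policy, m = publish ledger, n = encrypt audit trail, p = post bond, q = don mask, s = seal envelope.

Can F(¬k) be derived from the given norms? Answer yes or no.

Premise 10 is O(a ⊃ k), but O(a) is not derivable from the premises (the permission P(a) asserts only ¬O(¬a), not O(a)), so it does not yield O(k).
No other premise forces O(k). An ideal world satisfying every premise can still have ¬k true, so F(¬k) is not derivable.

No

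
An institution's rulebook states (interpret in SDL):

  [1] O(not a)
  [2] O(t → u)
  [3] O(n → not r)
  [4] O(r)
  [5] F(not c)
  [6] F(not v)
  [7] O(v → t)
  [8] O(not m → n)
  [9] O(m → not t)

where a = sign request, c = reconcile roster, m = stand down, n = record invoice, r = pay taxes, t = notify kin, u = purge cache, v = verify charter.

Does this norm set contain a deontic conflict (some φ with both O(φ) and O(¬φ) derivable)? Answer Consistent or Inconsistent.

Premise 4 states O(r) outright.
Premise 3 is O(n → not r); contrapositively O(r → not n). Since O(r) holds, K gives O(not n).
The contrapositive of premise 8 (O(not m → n)) is O(not n → m), and O(not n) is already established, so O(m).
From O(m) and premise 9, O(m → not t), we obtain O(not t).
Premise 7 is O(v → t); contrapositively O(not t → not v). Since O(not t) holds, K gives O(not v).
However, F(not v) at premise 6 amounts to O(v).
We now have both O(not v) and O(v) — v is simultaneously obligatory and forbidden, violating the D-axiom.

Inconsistent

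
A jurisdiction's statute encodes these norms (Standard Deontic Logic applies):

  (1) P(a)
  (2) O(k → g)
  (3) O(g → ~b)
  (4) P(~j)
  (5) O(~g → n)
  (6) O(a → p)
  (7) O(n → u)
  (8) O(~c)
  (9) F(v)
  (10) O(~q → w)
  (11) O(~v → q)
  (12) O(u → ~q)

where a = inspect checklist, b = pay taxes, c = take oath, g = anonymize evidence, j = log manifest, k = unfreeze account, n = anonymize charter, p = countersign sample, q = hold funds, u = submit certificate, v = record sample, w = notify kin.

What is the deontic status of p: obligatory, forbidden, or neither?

Premise 6 is O(a → p), but O(a) is not derivable from the premises (the permission P(a) asserts only ~O(~a), not O(a)), so it does not yield O(p).
No premise or chain of K-axiom applications forces O(p), and none forces O(~p). So p is neither obligatory nor forbidden under these norms.

Neither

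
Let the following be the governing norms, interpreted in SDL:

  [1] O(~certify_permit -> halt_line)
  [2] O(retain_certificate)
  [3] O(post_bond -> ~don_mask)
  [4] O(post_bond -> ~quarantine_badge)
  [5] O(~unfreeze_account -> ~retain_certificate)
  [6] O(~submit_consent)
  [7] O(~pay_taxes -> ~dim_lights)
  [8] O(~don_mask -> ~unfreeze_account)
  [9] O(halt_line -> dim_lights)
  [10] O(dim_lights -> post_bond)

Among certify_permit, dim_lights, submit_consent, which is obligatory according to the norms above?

Premise 2 gives O(retain_certificate).
Premise 5 is O(~unfreeze_account -> ~retain_certificate); contrapositively O(retain_certificate -> unfreeze_account). Since O(retain_certificate) holds, K gives O(unfreeze_account).
Premise 8, O(~don_mask -> ~unfreeze_account), contraposes to O(unfreeze_account -> don_mask); with O(unfreeze_account) we get O(don_mask).
Premise 3, O(post_bond -> ~don_mask), contraposes to O(don_mask -> ~post_bond); with O(don_mask) we get O(~post_bond).
Premise 10, O(dim_lights -> post_bond), contraposes to O(~post_bond -> ~dim_lights); with O(~post_bond) we get O(~dim_lights).
Premise 9, O(halt_line -> dim_lights), contraposes to O(~dim_lights -> ~halt_line); with O(~dim_lights) we get O(~halt_line).
The contrapositive of premise 1 (O(~certify_permit -> halt_line)) is O(~halt_line -> certify_permit), and O(~halt_line) is already established, so O(certify_permit).
So O(certify_permit) holds — certify_permit is obligatory. None of the other listed options is made obligatory by any chain of premises.

certify_permit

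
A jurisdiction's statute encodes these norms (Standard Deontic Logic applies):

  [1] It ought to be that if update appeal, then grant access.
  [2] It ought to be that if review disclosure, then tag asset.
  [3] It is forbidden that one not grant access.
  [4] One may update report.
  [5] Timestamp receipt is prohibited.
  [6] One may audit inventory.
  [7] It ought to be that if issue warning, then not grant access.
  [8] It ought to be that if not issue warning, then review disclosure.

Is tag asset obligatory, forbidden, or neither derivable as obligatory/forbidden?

Premise 3, F(¬grant_access), is equivalent to O(grant_access).
The contrapositive of premise 7 (O(issue_warning → ¬grant_access)) is O(grant_access → ¬issue_warning), and O(grant_access) is already established, so O(¬issue_warning).
Premise 8 is O(¬issue_warning → review_disclosure); since O(¬issue_warning), deontic closure gives O(review_disclosure).
Premise 2 is O(review_disclosure → tag_asset); since O(review_disclosure), deontic closure gives O(tag_asset).
Premises 1, 4, 5, 6 do not contribute to this derivation.
Hence tag_asset is obligatory.

Obligatory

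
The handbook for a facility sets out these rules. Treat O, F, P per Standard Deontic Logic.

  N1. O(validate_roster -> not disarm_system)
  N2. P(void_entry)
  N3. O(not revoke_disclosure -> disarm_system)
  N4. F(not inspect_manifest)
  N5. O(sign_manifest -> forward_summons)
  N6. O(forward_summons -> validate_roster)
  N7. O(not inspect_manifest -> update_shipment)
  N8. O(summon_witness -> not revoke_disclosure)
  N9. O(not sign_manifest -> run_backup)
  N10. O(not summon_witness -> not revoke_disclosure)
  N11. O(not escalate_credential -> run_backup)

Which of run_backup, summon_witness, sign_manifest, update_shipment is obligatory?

run_backup

Premises 8 and 10 cover both cases: O(summon_witness -> not revoke_disclosure) and O(not summon_witness -> not revoke_disclosure). Since summon_witness ∨ not summon_witness is a tautology, O(not revoke_disclosure) follows.
Applying K to premise 3 (O(not revoke_disclosure -> disarm_system)) and O(not revoke_disclosure) yields O(disarm_system).
The contrapositive of premise 1 (O(validate_roster -> not disarm_system)) is O(disarm_system -> not validate_roster), and O(disarm_system) is already established, so O(not validate_roster).
The contrapositive of premise 6 (O(forward_summons -> validate_roster)) is O(not validate_roster -> not forward_summons), and O(not validate_roster) is already established, so O(not forward_summons).
The contrapositive of premise 5 (O(sign_manifest -> forward_summons)) is O(not forward_summons -> not sign_manifest), and O(not forward_summons) is already established, so O(not sign_manifest).
From O(not sign_manifest) and premise 9, O(not sign_manifest -> run_backup), we obtain O(run_backup).
So O(run_backup) holds — run_backup is obligatory. None of the other listed options is made obligatory by any chain of premises.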